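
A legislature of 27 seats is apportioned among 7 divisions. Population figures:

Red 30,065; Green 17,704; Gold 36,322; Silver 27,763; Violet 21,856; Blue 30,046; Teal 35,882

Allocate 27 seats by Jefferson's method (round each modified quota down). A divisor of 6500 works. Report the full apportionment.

Red 4, Green 2, Gold 5, Silver 4, Violet 3, Blue 4, Teal 5

With modified divisor 6500: modified quotas Red 4.625, Green 2.724, Gold 5.588, Silver 4.271, Violet 3.362, Blue 4.622, Teal 5.520.
Rounding down: Red 4, Green 2, Gold 5, Silver 4, Violet 3, Blue 4, Teal 5 (total 27).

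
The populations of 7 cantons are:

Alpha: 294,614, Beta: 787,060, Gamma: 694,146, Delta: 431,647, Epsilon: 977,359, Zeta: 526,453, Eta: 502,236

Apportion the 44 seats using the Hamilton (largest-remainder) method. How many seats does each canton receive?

Total 4213515; standard divisor 4213515/44 ≈ 95761.705.
Standard quotas: Alpha 3.0765, Beta 8.2189, Gamma 7.2487, Delta 4.5075, Epsilon 10.2062, Zeta 5.4975, Eta 5.2446.
Lower quotas: Alpha 3, Beta 8, Gamma 7, Delta 4, Epsilon 10, Zeta 5, Eta 5 (sum 42, leaving 2 seats).
Remainders in descending order: Delta 0.5075, Zeta 0.4975, Gamma 0.2487, Eta 0.2446, Beta 0.2189, Epsilon 0.2062, Alpha 0.0765.
Largest remainders: Delta, Zeta receive the extra seats.

Alpha=3, Beta=8, Gamma=7, Delta=5, Epsilon=10, Zeta=6, Eta=5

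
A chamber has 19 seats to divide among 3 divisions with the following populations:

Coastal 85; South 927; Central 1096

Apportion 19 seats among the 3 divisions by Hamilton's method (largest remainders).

The standard divisor is 2108/19 ≈ 110.947.
Standard quotas: Coastal 0.766, South 8.355, Central 9.879.
Lower quotas: Coastal 0, South 8, Central 9 (sum 17, leaving 2 seats).
Remainders in descending order: Central 0.879, Coastal 0.766, South 0.355.
The surplus seats go to Central, Coastal.

Coastal 1; South 8; Central 10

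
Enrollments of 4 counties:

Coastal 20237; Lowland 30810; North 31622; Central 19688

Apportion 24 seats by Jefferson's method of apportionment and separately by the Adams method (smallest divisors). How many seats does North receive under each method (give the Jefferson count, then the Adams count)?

Jefferson: Coastal 5, Lowland 7, North 8, Central 4.
Adams: Coastal 5, Lowland 7, North 7, Central 5.
North gets 8 under Jefferson and 7 under Adams.

8 and 7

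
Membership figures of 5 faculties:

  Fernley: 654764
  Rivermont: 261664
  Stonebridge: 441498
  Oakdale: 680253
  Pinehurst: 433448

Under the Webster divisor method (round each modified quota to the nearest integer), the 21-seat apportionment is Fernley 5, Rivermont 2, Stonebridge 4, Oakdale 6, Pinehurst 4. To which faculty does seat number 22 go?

Fernley

Priority for the next seat is population ÷ (current seats + 0.5).
Priorities: Fernley 119048.000, Rivermont 104665.600, Stonebridge 98110.667, Oakdale 104654.308, Pinehurst 96321.778.
Highest priority: Fernley.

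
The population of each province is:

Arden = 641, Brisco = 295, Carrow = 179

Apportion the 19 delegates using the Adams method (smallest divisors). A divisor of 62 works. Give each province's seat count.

With modified divisor 62: modified quotas Arden 10.339, Brisco 4.758, Carrow 2.887.
Rounding up: Arden 11, Brisco 5, Carrow 3 (total 19).

Arden: 11, Brisco: 5, Carrow: 3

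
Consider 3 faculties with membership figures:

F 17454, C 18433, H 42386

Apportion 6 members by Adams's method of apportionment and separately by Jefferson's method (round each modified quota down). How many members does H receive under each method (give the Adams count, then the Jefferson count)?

Adams: F 1, C 2, H 3.
Jefferson: F 1, C 1, H 4.
H gets 3 under Adams and 4 under Jefferson.

3 and 4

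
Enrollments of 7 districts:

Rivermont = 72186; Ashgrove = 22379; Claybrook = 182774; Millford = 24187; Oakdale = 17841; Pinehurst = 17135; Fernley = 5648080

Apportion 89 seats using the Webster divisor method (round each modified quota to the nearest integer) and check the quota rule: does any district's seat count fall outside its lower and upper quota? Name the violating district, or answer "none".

Fernley

Standard quotas: Rivermont 1.074, Ashgrove 0.333, Claybrook 2.718, Millford 0.360, Oakdale 0.265, Pinehurst 0.255, Fernley 83.996.
Webster allocation: Rivermont 1, Ashgrove 0, Claybrook 3, Millford 0, Oakdale 0, Pinehurst 0, Fernley 85.
Fernley has quota 83.996 (lower 83, upper 84) but receives 85 — outside the quota interval.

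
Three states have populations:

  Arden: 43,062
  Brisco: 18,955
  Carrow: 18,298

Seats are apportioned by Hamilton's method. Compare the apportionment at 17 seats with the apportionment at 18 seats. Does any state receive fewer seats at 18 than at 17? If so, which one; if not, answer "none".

At 17 seats: Arden 9, Brisco 4, Carrow 4.
At 18 seats: Arden 10, Brisco 4, Carrow 4.
No state's allocation decreased.

none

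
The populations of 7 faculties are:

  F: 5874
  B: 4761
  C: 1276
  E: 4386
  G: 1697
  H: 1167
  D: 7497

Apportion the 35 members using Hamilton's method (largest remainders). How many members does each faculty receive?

F 8; B 6; C 2; E 6; G 2; H 1; D 10

Standard divisor: 26658 ÷ 35 ≈ 761.657.
Standard quotas: F 7.7121, B 6.2508, C 1.6753, E 5.7585, G 2.2280, H 1.5322, D 9.8430.
Lower quotas: F 7, B 6, C 1, E 5, G 2, H 1, D 9 (sum 31, leaving 4 seats).
Remainders in descending order: D 0.8430, E 0.7585, F 0.7121, C 0.6753, H 0.5322, B 0.2508, G 0.2280.
The surplus seats go to D, E, F, C.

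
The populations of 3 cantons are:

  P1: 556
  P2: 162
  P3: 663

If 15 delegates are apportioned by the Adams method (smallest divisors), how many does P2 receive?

Standard divisor 1381/15 ≈ 92.067; standard quotas: P1 6.039, P2 1.760, P3 7.201.
Rounding up gives 7, 2, 8 = 17 seats, so the divisor must be adjusted.
With modified divisor 100: modified quotas P1 5.560, P2 1.620, P3 6.630.
Rounding up: P1 6, P2 2, P3 7 (total 15).
P2 receives 2.

2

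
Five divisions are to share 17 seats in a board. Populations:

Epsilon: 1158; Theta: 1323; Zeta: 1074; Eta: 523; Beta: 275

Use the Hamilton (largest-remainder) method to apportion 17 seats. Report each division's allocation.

Epsilon 5, Theta 5, Zeta 4, Eta 2, Beta 1

Total 4353; standard divisor 4353/17 ≈ 256.059.
Standard quotas: Epsilon 4.522, Theta 5.167, Zeta 4.194, Eta 2.042, Beta 1.074.
Lower quotas: Epsilon 4, Theta 5, Zeta 4, Eta 2, Beta 1 (sum 16, leaving 1 seat).
Remainders in descending order: Epsilon 0.522, Zeta 0.194, Theta 0.167, Beta 0.074, Eta 0.042.
The surplus seat goes to Epsilon.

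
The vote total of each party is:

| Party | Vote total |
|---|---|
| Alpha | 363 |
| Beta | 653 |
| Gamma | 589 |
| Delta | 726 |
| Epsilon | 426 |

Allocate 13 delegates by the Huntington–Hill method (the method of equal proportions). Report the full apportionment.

With divisor 225: modified quotas Alpha 1.613, Beta 2.902, Gamma 2.618, Delta 3.227, Epsilon 1.893.
Geometric-mean thresholds: Alpha √(1·2)=1.414, Beta √(2·3)=2.449, Gamma √(2·3)=2.449, Delta √(3·4)=3.464, Epsilon √(1·2)=1.414.
Each quota rounded against its threshold gives Alpha 2, Beta 3, Gamma 3, Delta 3, Epsilon 2 (total 13).

Alpha 2; Beta 3; Gamma 3; Delta 3; Epsilon 2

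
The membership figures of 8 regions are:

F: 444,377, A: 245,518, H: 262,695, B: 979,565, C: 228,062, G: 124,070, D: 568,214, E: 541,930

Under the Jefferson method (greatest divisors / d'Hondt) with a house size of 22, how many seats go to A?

1

Standard divisor 3394431/22 ≈ 154292.318; standard quotas: F 2.880, A 1.591, H 1.703, B 6.349, C 1.478, G 0.804, D 3.683, E 3.512.
Rounding down gives 2, 1, 1, 6, 1, 0, 3, 3 = 17 seats, so the divisor must be adjusted.
With modified divisor 127700: modified quotas F 3.480, A 1.923, H 2.057, B 7.671, C 1.786, G 0.972, D 4.450, E 4.244.
Rounding down: F 3, A 1, H 2, B 7, C 1, G 0, D 4, E 4 (total 22).
A receives 1.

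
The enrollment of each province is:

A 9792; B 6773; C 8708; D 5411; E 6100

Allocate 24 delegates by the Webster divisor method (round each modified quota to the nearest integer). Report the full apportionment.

Standard divisor 36784/24 ≈ 1532.667; standard quotas: A 6.389, B 4.419, C 5.682, D 3.530, E 3.980.
Rounding to the nearest integer gives A 6, B 4, C 6, D 4, E 4 — total 24, matching the house size, so no adjustment is needed.

A=6, B=4, C=6, D=4, E=4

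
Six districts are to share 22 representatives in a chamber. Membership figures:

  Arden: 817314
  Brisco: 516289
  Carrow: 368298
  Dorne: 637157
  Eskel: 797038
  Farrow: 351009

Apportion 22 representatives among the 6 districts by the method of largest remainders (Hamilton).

Arden 5, Brisco 3, Carrow 3, Dorne 4, Eskel 5, Farrow 2

The standard divisor is 3487105/22 ≈ 158504.773.
Standard quotas: Arden 5.1564, Brisco 3.2572, Carrow 2.3236, Dorne 4.0198, Eskel 5.0285, Farrow 2.2145.
Lower quotas: Arden 5, Brisco 3, Carrow 2, Dorne 4, Eskel 5, Farrow 2 (sum 21, leaving 1 seat).
Remainders in descending order: Carrow 0.3236, Brisco 0.2572, Farrow 0.2145, Arden 0.1564, Eskel 0.0285, Dorne 0.0198.
Largest remainder: Carrow receives the extra seat.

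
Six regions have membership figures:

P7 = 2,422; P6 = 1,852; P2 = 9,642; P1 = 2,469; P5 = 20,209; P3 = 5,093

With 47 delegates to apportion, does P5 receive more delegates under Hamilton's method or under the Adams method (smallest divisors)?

Hamilton

Hamilton: P7 2, P6 2, P2 11, P1 3, P5 23, P3 6.
Adams: P7 3, P6 2, P2 11, P1 3, P5 22, P3 6.
P5 gets 23 under Hamilton and 22 under Adams.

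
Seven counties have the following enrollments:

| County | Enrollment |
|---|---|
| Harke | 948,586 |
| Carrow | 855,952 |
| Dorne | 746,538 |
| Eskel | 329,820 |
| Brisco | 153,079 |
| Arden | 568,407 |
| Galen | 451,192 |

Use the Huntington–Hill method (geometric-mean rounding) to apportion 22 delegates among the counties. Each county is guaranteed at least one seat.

Harke 5, Carrow 5, Dorne 4, Eskel 2, Brisco 1, Arden 3, Galen 2

With divisor 187798: modified quotas Harke 5.051, Carrow 4.558, Dorne 3.975, Eskel 1.756, Brisco 0.815, Arden 3.027, Galen 2.403.
Geometric-mean thresholds: Harke √(5·6)=5.477, Carrow √(4·5)=4.472, Dorne √(3·4)=3.464, Eskel √(1·2)=1.414, Brisco (min 1), Arden √(3·4)=3.464, Galen √(2·3)=2.449.
Each quota rounded against its threshold gives Harke 5, Carrow 5, Dorne 4, Eskel 2, Brisco 1, Arden 3, Galen 2 (total 22).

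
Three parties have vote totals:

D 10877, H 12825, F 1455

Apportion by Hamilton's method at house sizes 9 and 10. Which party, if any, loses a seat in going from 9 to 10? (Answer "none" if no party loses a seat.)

At 9 seats: D 4, H 5, F 0.
At 10 seats: D 4, H 5, F 1.
No party's allocation decreased.

none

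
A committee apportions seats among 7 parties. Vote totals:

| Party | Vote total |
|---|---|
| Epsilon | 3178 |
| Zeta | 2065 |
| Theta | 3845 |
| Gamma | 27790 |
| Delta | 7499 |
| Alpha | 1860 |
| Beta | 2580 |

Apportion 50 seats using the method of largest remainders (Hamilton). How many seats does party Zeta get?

Standard divisor: 48817 ÷ 50 ≈ 976.34.
Standard quotas: Epsilon 3.2550, Zeta 2.1150, Theta 3.9382, Gamma 28.4634, Delta 7.6807, Alpha 1.9051, Beta 2.6425.
Lower quotas: Epsilon 3, Zeta 2, Theta 3, Gamma 28, Delta 7, Alpha 1, Beta 2 (sum 46, leaving 4 seats).
Remainders in descending order: Theta 0.9382, Alpha 0.9051, Delta 0.6807, Beta 0.6425, Gamma 0.4634, Epsilon 0.2550, Zeta 0.1150.
Largest remainders: Theta, Alpha, Delta, Beta receive the extra seats.
Zeta receives 2.

2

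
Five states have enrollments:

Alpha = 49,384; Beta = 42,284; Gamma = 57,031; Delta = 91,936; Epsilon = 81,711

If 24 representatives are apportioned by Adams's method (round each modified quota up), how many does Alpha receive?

4

Standard divisor 322346/24 ≈ 13431.083; standard quotas: Alpha 3.677, Beta 3.148, Gamma 4.246, Delta 6.845, Epsilon 6.084.
Rounding up gives 4, 4, 5, 7, 7 = 27 seats, so the divisor must be adjusted.
With modified divisor 14800: modified quotas Alpha 3.337, Beta 2.857, Gamma 3.853, Delta 6.212, Epsilon 5.521.
Rounding up: Alpha 4, Beta 3, Gamma 4, Delta 7, Epsilon 6 (total 24).
Alpha receives 4.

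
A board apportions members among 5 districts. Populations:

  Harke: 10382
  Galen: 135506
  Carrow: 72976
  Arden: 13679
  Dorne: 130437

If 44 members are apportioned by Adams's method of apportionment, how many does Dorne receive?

15

Standard divisor 362980/44 ≈ 8249.545; standard quotas: Harke 1.258, Galen 16.426, Carrow 8.846, Arden 1.658, Dorne 15.811.
Rounding up gives 2, 17, 9, 2, 16 = 46 seats, so the divisor must be adjusted.
With modified divisor 8900: modified quotas Harke 1.167, Galen 15.225, Carrow 8.200, Arden 1.537, Dorne 14.656.
Rounding up: Harke 2, Galen 16, Carrow 9, Arden 2, Dorne 15 (total 44).
Dorne receives 15.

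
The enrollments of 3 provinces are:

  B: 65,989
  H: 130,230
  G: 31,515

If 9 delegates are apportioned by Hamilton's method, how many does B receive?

3

The standard divisor is 227734/9 ≈ 25303.778.
Standard quotas: B 2.6079, H 5.1467, G 1.2455.
Lower quotas: B 2, H 5, G 1 (sum 8, leaving 1 seat).
Remainders in descending order: B 0.6079, G 0.2455, H 0.1467.
Largest remainder: B receives the extra seat.
B receives 3.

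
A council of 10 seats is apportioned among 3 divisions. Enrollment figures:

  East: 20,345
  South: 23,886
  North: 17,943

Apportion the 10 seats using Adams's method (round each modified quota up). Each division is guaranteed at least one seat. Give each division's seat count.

Standard divisor 62174/10 ≈ 6217.4; standard quotas: East 3.272, South 3.842, North 2.886.
Rounding up gives 4, 4, 3 = 11 seats, so the divisor must be adjusted.
With modified divisor 7400: modified quotas East 2.749, South 3.228, North 2.425.
Rounding up: East 3, South 4, North 3 (total 10).

East 3, South 4, North 3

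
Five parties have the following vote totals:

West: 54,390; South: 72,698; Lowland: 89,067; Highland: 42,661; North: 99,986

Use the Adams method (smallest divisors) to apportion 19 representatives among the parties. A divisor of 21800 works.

West 3, South 4, Lowland 5, Highland 2, North 5

With modified divisor 21800: modified quotas West 2.495, South 3.335, Lowland 4.086, Highland 1.957, North 4.587.
Rounding up: West 3, South 4, Lowland 5, Highland 2, North 5 (total 19).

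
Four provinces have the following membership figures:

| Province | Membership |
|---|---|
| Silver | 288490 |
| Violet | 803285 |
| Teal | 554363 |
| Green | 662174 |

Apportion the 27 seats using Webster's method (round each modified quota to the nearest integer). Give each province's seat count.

Silver 3; Violet 9; Teal 7; Green 8

Standard divisor 2308312/27 ≈ 85493.037; standard quotas: Silver 3.374, Violet 9.396, Teal 6.484, Green 7.745.
Rounding to the nearest integer gives 3, 9, 6, 8 = 26 seats, so the divisor must be adjusted.
With modified divisor 84900: modified quotas Silver 3.398, Violet 9.462, Teal 6.530, Green 7.799.
Rounding to the nearest integer: Silver 3, Violet 9, Teal 7, Green 8 (total 27).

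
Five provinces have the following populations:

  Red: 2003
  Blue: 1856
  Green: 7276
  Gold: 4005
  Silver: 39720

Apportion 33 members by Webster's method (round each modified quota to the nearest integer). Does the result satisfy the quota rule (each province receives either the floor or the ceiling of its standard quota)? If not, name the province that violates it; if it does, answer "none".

Standard quotas: Red 1.205, Blue 1.116, Green 4.377, Gold 2.409, Silver 23.893.
Webster allocation: Red 1, Blue 1, Green 4, Gold 2, Silver 25.
Silver has quota 23.893 (lower 23, upper 24) but receives 25 — outside the quota interval.

Silver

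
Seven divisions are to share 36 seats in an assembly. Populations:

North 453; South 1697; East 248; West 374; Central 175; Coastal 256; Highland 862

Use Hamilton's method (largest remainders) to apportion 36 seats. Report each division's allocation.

Standard divisor: 4065 ÷ 36 ≈ 112.917.
Standard quotas: North 4.012, South 15.029, East 2.196, West 3.312, Central 1.550, Coastal 2.267, Highland 7.634.
Lower quotas: North 4, South 15, East 2, West 3, Central 1, Coastal 2, Highland 7 (sum 34, leaving 2 seats).
Remainders in descending order: Highland 0.634, Central 0.550, West 0.312, Coastal 0.267, East 0.196, South 0.029, North 0.012.
The surplus seats go to Highland, Central.

North 4; South 15; East 2; West 3; Central 2; Coastal 2; Highland 8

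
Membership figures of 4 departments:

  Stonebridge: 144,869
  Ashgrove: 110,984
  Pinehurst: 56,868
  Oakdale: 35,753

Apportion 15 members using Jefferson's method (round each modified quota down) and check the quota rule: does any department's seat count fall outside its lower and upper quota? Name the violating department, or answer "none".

Standard quotas: Stonebridge 6.236, Ashgrove 4.777, Pinehurst 2.448, Oakdale 1.539.
Jefferson allocation: Stonebridge 7, Ashgrove 5, Pinehurst 2, Oakdale 1.
Every allocation lies between the lower and upper quota.

none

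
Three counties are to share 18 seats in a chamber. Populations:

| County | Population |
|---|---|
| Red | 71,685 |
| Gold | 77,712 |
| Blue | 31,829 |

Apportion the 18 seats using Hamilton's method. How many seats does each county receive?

Total 181226; standard divisor 181226/18 ≈ 10068.111.
Standard quotas: Red 7.1200, Gold 7.7186, Blue 3.1614.
Lower quotas: Red 7, Gold 7, Blue 3 (sum 17, leaving 1 seat).
Remainders in descending order: Gold 0.7186, Blue 0.1614, Red 0.1200.
Largest remainder: Gold receives the extra seat.

Red: 7, Gold: 8, Blue: 3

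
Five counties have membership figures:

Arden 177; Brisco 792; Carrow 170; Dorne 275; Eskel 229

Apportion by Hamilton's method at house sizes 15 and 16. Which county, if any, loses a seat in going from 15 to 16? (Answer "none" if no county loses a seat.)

Carrow

At 15 seats: Arden 2, Brisco 7, Carrow 2, Dorne 2, Eskel 2.
At 16 seats: Arden 2, Brisco 8, Carrow 1, Dorne 3, Eskel 2.
Carrow drops from 2 to 1.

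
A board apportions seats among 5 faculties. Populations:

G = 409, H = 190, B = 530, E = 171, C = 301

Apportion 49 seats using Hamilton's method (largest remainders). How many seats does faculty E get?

Standard divisor: 1601 ÷ 49 ≈ 32.673.
Standard quotas: G 12.518, H 5.815, B 16.221, E 5.234, C 9.212.
Lower quotas: G 12, H 5, B 16, E 5, C 9 (sum 47, leaving 2 seats).
Remainders in descending order: H 0.815, G 0.518, E 0.234, B 0.221, C 0.212.
The surplus seats go to H, G.
E receives 5.

5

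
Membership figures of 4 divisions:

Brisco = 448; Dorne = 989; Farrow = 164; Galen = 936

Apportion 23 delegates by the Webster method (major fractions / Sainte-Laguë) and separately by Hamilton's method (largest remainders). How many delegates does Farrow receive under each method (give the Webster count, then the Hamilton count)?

1 and 2

Webster: Brisco 4, Dorne 9, Farrow 1, Galen 9.
Hamilton: Brisco 4, Dorne 9, Farrow 2, Galen 8.
Farrow gets 1 under Webster and 2 under Hamilton.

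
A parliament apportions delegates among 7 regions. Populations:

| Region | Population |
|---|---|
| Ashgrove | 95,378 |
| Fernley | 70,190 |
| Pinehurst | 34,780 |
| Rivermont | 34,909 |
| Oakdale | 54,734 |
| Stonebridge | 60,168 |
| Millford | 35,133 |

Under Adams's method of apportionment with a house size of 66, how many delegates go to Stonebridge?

10

Standard divisor 385292/66 ≈ 5837.758; standard quotas: Ashgrove 16.338, Fernley 12.023, Pinehurst 5.958, Rivermont 5.980, Oakdale 9.376, Stonebridge 10.307, Millford 6.018.
Rounding up gives 17, 13, 6, 6, 10, 11, 7 = 70 seats, so the divisor must be adjusted.
With modified divisor 6050: modified quotas Ashgrove 15.765, Fernley 11.602, Pinehurst 5.749, Rivermont 5.770, Oakdale 9.047, Stonebridge 9.945, Millford 5.807.
Rounding up: Ashgrove 16, Fernley 12, Pinehurst 6, Rivermont 6, Oakdale 10, Stonebridge 10, Millford 6 (total 66).
Stonebridge receives 10.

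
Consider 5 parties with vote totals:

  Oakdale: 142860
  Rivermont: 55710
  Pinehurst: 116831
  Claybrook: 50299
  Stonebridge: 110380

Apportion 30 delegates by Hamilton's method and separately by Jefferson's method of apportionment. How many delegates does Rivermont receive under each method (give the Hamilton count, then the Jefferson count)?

4 and 3

Hamilton: Oakdale 9, Rivermont 4, Pinehurst 7, Claybrook 3, Stonebridge 7.
Jefferson: Oakdale 9, Rivermont 3, Pinehurst 8, Claybrook 3, Stonebridge 7.
Rivermont gets 4 under Hamilton and 3 under Jefferson.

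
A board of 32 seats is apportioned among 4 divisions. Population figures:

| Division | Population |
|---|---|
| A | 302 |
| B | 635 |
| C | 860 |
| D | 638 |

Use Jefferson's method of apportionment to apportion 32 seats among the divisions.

Standard divisor 2435/32 ≈ 76.094; standard quotas: A 3.969, B 8.345, C 11.302, D 8.384.
Rounding down gives 3, 8, 11, 8 = 30 seats, so the divisor must be adjusted.
With modified divisor 71.3: modified quotas A 4.236, B 8.906, C 12.062, D 8.948.
Rounding down: A 4, B 8, C 12, D 8 (total 32).

A=4, B=8, C=12, D=8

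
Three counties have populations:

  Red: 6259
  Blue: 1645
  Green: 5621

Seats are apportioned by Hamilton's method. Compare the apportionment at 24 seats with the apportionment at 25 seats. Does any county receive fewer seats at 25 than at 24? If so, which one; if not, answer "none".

At 24 seats: Red 11, Blue 3, Green 10.
At 25 seats: Red 12, Blue 3, Green 10.
No county's allocation decreased.

none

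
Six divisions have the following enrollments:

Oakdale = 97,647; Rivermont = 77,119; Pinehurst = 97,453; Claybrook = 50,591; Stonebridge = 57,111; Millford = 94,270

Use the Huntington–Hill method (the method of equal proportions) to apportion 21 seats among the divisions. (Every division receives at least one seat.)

Oakdale: 4; Rivermont: 4; Pinehurst: 4; Claybrook: 2; Stonebridge: 3; Millford: 4

With divisor 22048: modified quotas Oakdale 4.429, Rivermont 3.498, Pinehurst 4.420, Claybrook 2.295, Stonebridge 2.590, Millford 4.276.
Geometric-mean thresholds: Oakdale √(4·5)=4.472, Rivermont √(3·4)=3.464, Pinehurst √(4·5)=4.472, Claybrook √(2·3)=2.449, Stonebridge √(2·3)=2.449, Millford √(4·5)=4.472.
Each quota rounded against its threshold gives Oakdale 4, Rivermont 4, Pinehurst 4, Claybrook 2, Stonebridge 3, Millford 4 (total 21).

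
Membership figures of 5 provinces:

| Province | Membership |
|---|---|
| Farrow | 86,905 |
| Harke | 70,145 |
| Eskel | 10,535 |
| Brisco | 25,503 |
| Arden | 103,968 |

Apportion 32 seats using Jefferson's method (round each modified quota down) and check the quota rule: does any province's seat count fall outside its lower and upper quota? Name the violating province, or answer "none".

Standard quotas: Farrow 9.362, Harke 7.556, Eskel 1.135, Brisco 2.747, Arden 11.200.
Jefferson allocation: Farrow 10, Harke 8, Eskel 1, Brisco 2, Arden 11.
Every allocation lies between the lower and upper quota.

none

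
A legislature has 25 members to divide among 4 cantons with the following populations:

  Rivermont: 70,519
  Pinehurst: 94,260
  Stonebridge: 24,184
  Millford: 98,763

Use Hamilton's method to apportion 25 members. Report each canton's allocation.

Standard divisor: 287726 ÷ 25 ≈ 11509.04.
Standard quotas: Rivermont 6.1273, Pinehurst 8.1901, Stonebridge 2.1013, Millford 8.5813.
Lower quotas: Rivermont 6, Pinehurst 8, Stonebridge 2, Millford 8 (sum 24, leaving 1 seat).
Remainders in descending order: Millford 0.5813, Pinehurst 0.1901, Rivermont 0.1273, Stonebridge 0.1013.
The surplus seat goes to Millford.

Rivermont=6, Pinehurst=8, Stonebridge=2, Millford=9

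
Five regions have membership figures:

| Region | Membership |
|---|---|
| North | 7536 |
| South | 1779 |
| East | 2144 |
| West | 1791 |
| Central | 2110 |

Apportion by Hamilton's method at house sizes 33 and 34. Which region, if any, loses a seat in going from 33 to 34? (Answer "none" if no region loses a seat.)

At 33 seats: North 16, South 4, East 5, West 4, Central 4.
At 34 seats: North 17, South 4, East 5, West 4, Central 4.
No region's allocation decreased.

none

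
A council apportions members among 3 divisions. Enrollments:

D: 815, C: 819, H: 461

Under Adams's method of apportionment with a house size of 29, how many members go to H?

Standard divisor 2095/29 ≈ 72.241; standard quotas: D 11.282, C 11.337, H 6.381.
Rounding up gives 12, 12, 7 = 31 seats, so the divisor must be adjusted.
With modified divisor 76: modified quotas D 10.724, C 10.776, H 6.066.
Rounding up: D 11, C 11, H 7 (total 29).
H receives 7.

7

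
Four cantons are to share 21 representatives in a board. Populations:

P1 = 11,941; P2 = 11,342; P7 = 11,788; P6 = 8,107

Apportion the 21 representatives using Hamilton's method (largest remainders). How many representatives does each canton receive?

P1=6, P2=5, P7=6, P6=4

Total 43178; standard divisor 43178/21 ≈ 2056.095.
Standard quotas: P1 5.8076, P2 5.5163, P7 5.7332, P6 3.9429.
Lower quotas: P1 5, P2 5, P7 5, P6 3 (sum 18, leaving 3 seats).
Remainders in descending order: P6 0.9429, P1 0.8076, P7 0.7332, P2 0.5163.
Largest remainders: P6, P1, P7 receive the extra seats.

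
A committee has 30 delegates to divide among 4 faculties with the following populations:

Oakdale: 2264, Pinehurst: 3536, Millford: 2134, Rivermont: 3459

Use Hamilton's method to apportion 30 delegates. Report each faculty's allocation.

The standard divisor is 11393/30 ≈ 379.767.
Standard quotas: Oakdale 5.962, Pinehurst 9.311, Millford 5.619, Rivermont 9.108.
Lower quotas: Oakdale 5, Pinehurst 9, Millford 5, Rivermont 9 (sum 28, leaving 2 seats).
Remainders in descending order: Oakdale 0.962, Millford 0.619, Pinehurst 0.311, Rivermont 0.108.
Largest remainders: Oakdale, Millford receive the extra seats.

Oakdale: 6, Pinehurst: 9, Millford: 6, Rivermont: 9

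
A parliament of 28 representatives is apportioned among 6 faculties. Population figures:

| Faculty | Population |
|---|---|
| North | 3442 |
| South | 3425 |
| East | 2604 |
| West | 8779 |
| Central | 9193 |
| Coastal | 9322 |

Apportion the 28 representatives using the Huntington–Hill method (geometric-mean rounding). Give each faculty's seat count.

North 3, South 3, East 2, West 6, Central 7, Coastal 7

With divisor 1376: modified quotas North 2.501, South 2.489, East 1.892, West 6.380, Central 6.681, Coastal 6.775.
Geometric-mean thresholds: North √(2·3)=2.449, South √(2·3)=2.449, East √(1·2)=1.414, West √(6·7)=6.481, Central √(6·7)=6.481, Coastal √(6·7)=6.481.
Each quota rounded against its threshold gives North 3, South 3, East 2, West 6, Central 7, Coastal 7 (total 28).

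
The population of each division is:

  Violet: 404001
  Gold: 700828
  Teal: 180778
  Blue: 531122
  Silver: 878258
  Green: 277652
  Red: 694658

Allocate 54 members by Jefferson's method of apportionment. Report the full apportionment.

Standard divisor 3667297/54 ≈ 67912.907; standard quotas: Violet 5.949, Gold 10.320, Teal 2.662, Blue 7.821, Silver 12.932, Green 4.088, Red 10.229.
Rounding down gives 5, 10, 2, 7, 12, 4, 10 = 50 seats, so the divisor must be adjusted.
With modified divisor 63400: modified quotas Violet 6.372, Gold 11.054, Teal 2.851, Blue 8.377, Silver 13.853, Green 4.379, Red 10.957.
Rounding down: Violet 6, Gold 11, Teal 2, Blue 8, Silver 13, Green 4, Red 10 (total 54).

Violet 6; Gold 11; Teal 2; Blue 8; Silver 13; Green 4; Red 10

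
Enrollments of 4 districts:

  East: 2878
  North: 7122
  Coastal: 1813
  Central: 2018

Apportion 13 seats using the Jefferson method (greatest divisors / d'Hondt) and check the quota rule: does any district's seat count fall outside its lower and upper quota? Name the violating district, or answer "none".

Standard quotas: East 2.705, North 6.694, Coastal 1.704, Central 1.897.
Jefferson allocation: East 3, North 7, Coastal 1, Central 2.
Every allocation lies between the lower and upper quota.

none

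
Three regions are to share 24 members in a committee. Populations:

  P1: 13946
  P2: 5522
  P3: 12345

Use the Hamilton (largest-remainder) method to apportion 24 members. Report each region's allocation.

P1 11, P2 4, P3 9

Total 31813; standard divisor 31813/24 ≈ 1325.542.
Standard quotas: P1 10.5210, P2 4.1658, P3 9.3132.
Lower quotas: P1 10, P2 4, P3 9 (sum 23, leaving 1 seat).
Remainders in descending order: P1 0.5210, P3 0.3132, P2 0.1658.
Largest remainder: P1 receives the extra seat.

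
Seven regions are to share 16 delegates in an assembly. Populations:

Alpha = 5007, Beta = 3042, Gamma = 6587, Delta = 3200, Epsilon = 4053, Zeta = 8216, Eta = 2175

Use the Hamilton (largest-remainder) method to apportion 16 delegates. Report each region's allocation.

Alpha=2, Beta=2, Gamma=3, Delta=2, Epsilon=2, Zeta=4, Eta=1

Total 32280; standard divisor 32280/16 ≈ 2017.5.
Standard quotas: Alpha 2.4818, Beta 1.5078, Gamma 3.2649, Delta 1.5861, Epsilon 2.0089, Zeta 4.0724, Eta 1.0781.
Lower quotas: Alpha 2, Beta 1, Gamma 3, Delta 1, Epsilon 2, Zeta 4, Eta 1 (sum 14, leaving 2 seats).
Remainders in descending order: Delta 0.5861, Beta 0.5078, Alpha 0.4818, Gamma 0.2649, Eta 0.0781, Zeta 0.0724, Epsilon 0.0089.
Largest remainders: Delta, Beta receive the extra seats.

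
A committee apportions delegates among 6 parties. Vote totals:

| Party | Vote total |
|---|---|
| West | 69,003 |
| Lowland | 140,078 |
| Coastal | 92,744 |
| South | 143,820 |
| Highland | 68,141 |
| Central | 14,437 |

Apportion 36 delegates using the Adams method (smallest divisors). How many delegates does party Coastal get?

6

Standard divisor 528223/36 ≈ 14672.861; standard quotas: West 4.703, Lowland 9.547, Coastal 6.321, South 9.802, Highland 4.644, Central 0.984.
Rounding up gives 5, 10, 7, 10, 5, 1 = 38 seats, so the divisor must be adjusted.
With modified divisor 15800: modified quotas West 4.367, Lowland 8.866, Coastal 5.870, South 9.103, Highland 4.313, Central 0.914.
Rounding up: West 5, Lowland 9, Coastal 6, South 10, Highland 5, Central 1 (total 36).
Coastal receives 6.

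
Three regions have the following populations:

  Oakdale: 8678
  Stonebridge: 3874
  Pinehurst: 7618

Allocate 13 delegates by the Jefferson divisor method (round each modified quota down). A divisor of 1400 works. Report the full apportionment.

Oakdale=6, Stonebridge=2, Pinehurst=5

With modified divisor 1400: modified quotas Oakdale 6.199, Stonebridge 2.767, Pinehurst 5.441.
Rounding down: Oakdale 6, Stonebridge 2, Pinehurst 5 (total 13).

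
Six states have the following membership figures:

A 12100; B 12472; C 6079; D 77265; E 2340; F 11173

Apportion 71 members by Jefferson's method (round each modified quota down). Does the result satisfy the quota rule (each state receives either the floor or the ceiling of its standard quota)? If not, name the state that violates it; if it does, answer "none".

D

Standard quotas: A 7.075, B 7.292, C 3.554, D 45.177, E 1.368, F 6.533.
Jefferson allocation: A 7, B 7, C 3, D 47, E 1, F 6.
D has quota 45.177 (lower 45, upper 46) but receives 47 — outside the quota interval.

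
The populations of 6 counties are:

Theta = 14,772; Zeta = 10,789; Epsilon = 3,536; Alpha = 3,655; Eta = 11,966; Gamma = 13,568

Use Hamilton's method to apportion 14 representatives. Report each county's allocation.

Theta: 3, Zeta: 3, Epsilon: 1, Alpha: 1, Eta: 3, Gamma: 3

The standard divisor is 58286/14 ≈ 4163.286.
Standard quotas: Theta 3.5482, Zeta 2.5915, Epsilon 0.8493, Alpha 0.8779, Eta 2.8742, Gamma 3.2590.
Lower quotas: Theta 3, Zeta 2, Epsilon 0, Alpha 0, Eta 2, Gamma 3 (sum 10, leaving 4 seats).
Remainders in descending order: Alpha 0.8779, Eta 0.8742, Epsilon 0.8493, Zeta 0.5915, Theta 0.5482, Gamma 0.2590.
Largest remainders: Alpha, Eta, Epsilon, Zeta receive the extra seats.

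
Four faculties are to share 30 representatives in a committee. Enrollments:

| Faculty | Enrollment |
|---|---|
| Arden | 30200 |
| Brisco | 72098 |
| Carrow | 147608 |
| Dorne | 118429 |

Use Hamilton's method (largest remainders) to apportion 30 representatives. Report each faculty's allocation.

Arden: 2; Brisco: 6; Carrow: 12; Dorne: 10

Total 368335; standard divisor 368335/30 ≈ 12277.833.
Standard quotas: Arden 2.4597, Brisco 5.8722, Carrow 12.0223, Dorne 9.6458.
Lower quotas: Arden 2, Brisco 5, Carrow 12, Dorne 9 (sum 28, leaving 2 seats).
Remainders in descending order: Brisco 0.8722, Dorne 0.6458, Arden 0.4597, Carrow 0.0223.
Largest remainders: Brisco, Dorne receive the extra seats.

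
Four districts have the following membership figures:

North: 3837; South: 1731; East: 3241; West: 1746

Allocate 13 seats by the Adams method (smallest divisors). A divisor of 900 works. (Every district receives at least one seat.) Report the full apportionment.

With modified divisor 900: modified quotas North 4.263, South 1.923, East 3.601, West 1.940.
Rounding up: North 5, South 2, East 4, West 2 (total 13).

North 5, South 2, East 4, West 2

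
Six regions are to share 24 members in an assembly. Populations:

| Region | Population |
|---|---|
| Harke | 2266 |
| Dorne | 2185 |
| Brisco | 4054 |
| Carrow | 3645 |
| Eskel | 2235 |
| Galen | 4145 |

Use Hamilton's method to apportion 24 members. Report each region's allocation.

Harke 3, Dorne 3, Brisco 5, Carrow 5, Eskel 3, Galen 5

Total 18530; standard divisor 18530/24 ≈ 772.083.
Standard quotas: Harke 2.935, Dorne 2.830, Brisco 5.251, Carrow 4.721, Eskel 2.895, Galen 5.369.
Lower quotas: Harke 2, Dorne 2, Brisco 5, Carrow 4, Eskel 2, Galen 5 (sum 20, leaving 4 seats).
Remainders in descending order: Harke 0.935, Eskel 0.895, Dorne 0.830, Carrow 0.721, Galen 0.369, Brisco 0.251.
Largest remainders: Harke, Eskel, Dorne, Carrow receive the extra seats.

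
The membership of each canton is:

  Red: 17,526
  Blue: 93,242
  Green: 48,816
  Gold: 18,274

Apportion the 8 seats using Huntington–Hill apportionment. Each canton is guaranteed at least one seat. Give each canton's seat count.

Red: 1, Blue: 4, Green: 2, Gold: 1

With divisor 23883: modified quotas Red 0.734, Blue 3.904, Green 2.044, Gold 0.765.
Geometric-mean thresholds: Red (min 1), Blue √(3·4)=3.464, Green √(2·3)=2.449, Gold (min 1).
Each quota rounded against its threshold gives Red 1, Blue 4, Green 2, Gold 1 (total 8).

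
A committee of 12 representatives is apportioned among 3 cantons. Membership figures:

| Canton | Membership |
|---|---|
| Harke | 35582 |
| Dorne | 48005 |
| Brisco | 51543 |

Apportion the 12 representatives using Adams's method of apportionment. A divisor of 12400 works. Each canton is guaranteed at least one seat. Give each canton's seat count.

With modified divisor 12400: modified quotas Harke 2.870, Dorne 3.871, Brisco 4.157.
Rounding up: Harke 3, Dorne 4, Brisco 5 (total 12).

Harke 3; Dorne 4; Brisco 5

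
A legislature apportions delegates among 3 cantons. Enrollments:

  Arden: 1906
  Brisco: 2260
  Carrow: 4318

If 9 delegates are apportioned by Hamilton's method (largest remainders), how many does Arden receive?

2

Total 8484; standard divisor 8484/9 ≈ 942.667.
Standard quotas: Arden 2.022, Brisco 2.397, Carrow 4.581.
Lower quotas: Arden 2, Brisco 2, Carrow 4 (sum 8, leaving 1 seat).
Remainders in descending order: Carrow 0.581, Brisco 0.397, Arden 0.022.
The surplus seat goes to Carrow.
Arden receives 2.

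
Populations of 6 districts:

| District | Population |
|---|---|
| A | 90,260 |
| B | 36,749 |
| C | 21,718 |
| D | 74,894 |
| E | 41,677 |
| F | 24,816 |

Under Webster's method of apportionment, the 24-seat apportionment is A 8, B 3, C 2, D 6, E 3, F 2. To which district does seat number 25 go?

E

Priority for the next seat is population ÷ (current seats + 0.5).
Priorities: A 10618.824, B 10499.714, C 8687.200, D 11522.154, E 11907.714, F 9926.400.
Highest priority: E.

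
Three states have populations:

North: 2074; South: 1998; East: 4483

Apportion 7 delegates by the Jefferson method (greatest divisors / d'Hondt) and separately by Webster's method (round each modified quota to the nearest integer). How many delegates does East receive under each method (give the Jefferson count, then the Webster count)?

4 and 3

Jefferson: North 2, South 1, East 4.
Webster: North 2, South 2, East 3.
East gets 4 under Jefferson and 3 under Webster.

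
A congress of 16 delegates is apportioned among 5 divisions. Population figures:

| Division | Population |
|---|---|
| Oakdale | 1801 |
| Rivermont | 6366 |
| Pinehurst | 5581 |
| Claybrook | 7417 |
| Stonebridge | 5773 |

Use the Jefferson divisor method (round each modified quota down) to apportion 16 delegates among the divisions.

Oakdale 1, Rivermont 4, Pinehurst 3, Claybrook 5, Stonebridge 3

Standard divisor 26938/16 ≈ 1683.625; standard quotas: Oakdale 1.070, Rivermont 3.781, Pinehurst 3.315, Claybrook 4.405, Stonebridge 3.429.
Rounding down gives 1, 3, 3, 4, 3 = 14 seats, so the divisor must be adjusted.
With modified divisor 1460: modified quotas Oakdale 1.234, Rivermont 4.360, Pinehurst 3.823, Claybrook 5.080, Stonebridge 3.954.
Rounding down: Oakdale 1, Rivermont 4, Pinehurst 3, Claybrook 5, Stonebridge 3 (total 16).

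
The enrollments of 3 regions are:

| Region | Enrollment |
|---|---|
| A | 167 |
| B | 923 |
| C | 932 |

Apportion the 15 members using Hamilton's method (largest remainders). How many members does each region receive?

A: 1, B: 7, C: 7

Total 2022; standard divisor 2022/15 ≈ 134.8.
Standard quotas: A 1.239, B 6.847, C 6.914.
Lower quotas: A 1, B 6, C 6 (sum 13, leaving 2 seats).
Remainders in descending order: C 0.914, B 0.847, A 0.239.
The surplus seats go to C, B.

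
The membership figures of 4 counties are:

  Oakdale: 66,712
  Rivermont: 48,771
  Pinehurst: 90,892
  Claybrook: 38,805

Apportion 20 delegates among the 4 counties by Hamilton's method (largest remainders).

Total 245180; standard divisor 245180/20 = 12259.
Standard quotas: Oakdale 5.4419, Rivermont 3.9784, Pinehurst 7.4143, Claybrook 3.1654.
Lower quotas: Oakdale 5, Rivermont 3, Pinehurst 7, Claybrook 3 (sum 18, leaving 2 seats).
Remainders in descending order: Rivermont 0.9784, Oakdale 0.4419, Pinehurst 0.4143, Claybrook 0.1654.
The surplus seats go to Rivermont, Oakdale.

Oakdale: 6, Rivermont: 4, Pinehurst: 7, Claybrook: 3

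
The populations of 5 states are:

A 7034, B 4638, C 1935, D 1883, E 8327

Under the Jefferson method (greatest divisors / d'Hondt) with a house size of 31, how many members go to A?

10

Standard divisor 23817/31 ≈ 768.29; standard quotas: A 9.155, B 6.037, C 2.519, D 2.451, E 10.838.
Rounding down gives 9, 6, 2, 2, 10 = 29 seats, so the divisor must be adjusted.
With modified divisor 700: modified quotas A 10.049, B 6.626, C 2.764, D 2.690, E 11.896.
Rounding down: A 10, B 6, C 2, D 2, E 11 (total 31).
A receives 10.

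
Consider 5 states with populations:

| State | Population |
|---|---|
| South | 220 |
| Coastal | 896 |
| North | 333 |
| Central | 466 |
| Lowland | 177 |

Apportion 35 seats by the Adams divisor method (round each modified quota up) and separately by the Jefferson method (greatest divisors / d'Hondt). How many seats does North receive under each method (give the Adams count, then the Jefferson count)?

Adams: South 4, Coastal 14, North 6, Central 8, Lowland 3.
Jefferson: South 3, Coastal 16, North 5, Central 8, Lowland 3.
North gets 6 under Adams and 5 under Jefferson.

6 and 5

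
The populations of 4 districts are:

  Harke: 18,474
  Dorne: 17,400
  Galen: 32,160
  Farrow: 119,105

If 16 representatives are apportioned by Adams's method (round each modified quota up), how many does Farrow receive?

9

Standard divisor 187139/16 ≈ 11696.188; standard quotas: Harke 1.579, Dorne 1.488, Galen 2.750, Farrow 10.183.
Rounding up gives 2, 2, 3, 11 = 18 seats, so the divisor must be adjusted.
With modified divisor 14100: modified quotas Harke 1.310, Dorne 1.234, Galen 2.281, Farrow 8.447.
Rounding up: Harke 2, Dorne 2, Galen 3, Farrow 9 (total 16).
Farrow receives 9.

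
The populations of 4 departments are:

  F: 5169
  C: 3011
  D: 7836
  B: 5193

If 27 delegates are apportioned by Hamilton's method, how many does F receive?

The standard divisor is 21209/27 ≈ 785.519.
Standard quotas: F 6.5804, C 3.8331, D 9.9756, B 6.6109.
Lower quotas: F 6, C 3, D 9, B 6 (sum 24, leaving 3 seats).
Remainders in descending order: D 0.9756, C 0.8331, B 0.6109, F 0.5804.
Largest remainders: D, C, B receive the extra seats.
F receives 6.

6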